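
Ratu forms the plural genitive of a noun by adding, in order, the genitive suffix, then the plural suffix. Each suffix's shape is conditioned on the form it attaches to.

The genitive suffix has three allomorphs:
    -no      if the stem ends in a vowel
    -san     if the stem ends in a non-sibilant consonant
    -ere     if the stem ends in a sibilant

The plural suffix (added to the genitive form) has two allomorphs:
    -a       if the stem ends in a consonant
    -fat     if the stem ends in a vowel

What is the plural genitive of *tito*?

titonofat

*tito* — final sound /o/ (a vowel) → -no → *titono*.
The final sound of the genitive form *titono* is /o/, which is a vowel, so the plural suffix is -fat, giving *titonofat*.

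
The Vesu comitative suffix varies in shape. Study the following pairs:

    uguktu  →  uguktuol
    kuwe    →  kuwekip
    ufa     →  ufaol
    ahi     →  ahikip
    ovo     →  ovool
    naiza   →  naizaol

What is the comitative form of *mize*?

The suffix is conditioned by the last vowel: -kip when the last vowel of the stem is a front vowel (*kuwe*, *ahi*); -ol when the last vowel of the stem is a back vowel (*uguktu*, *ufa*, *ovo*, *naiza*).
Since the last vowel of *mize* is /e/ (a front vowel), it takes -kip, giving *mizekip*.

mizekip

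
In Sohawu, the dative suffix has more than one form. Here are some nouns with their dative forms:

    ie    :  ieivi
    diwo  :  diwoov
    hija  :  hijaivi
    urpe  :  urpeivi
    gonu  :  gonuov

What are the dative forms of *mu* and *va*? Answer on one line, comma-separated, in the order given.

The pattern is rounding harmony: -ov when the last vowel of the stem is a rounded vowel (*diwo*, *gonu*); -ivi when the last vowel of the stem is an unrounded vowel (*ie*, *hija*, *urpe*).
The last vowel of *mu* is /u/, which is a rounded vowel, so the suffix is -ov, giving *muov*.
*va* — last vowel /a/ (an unrounded vowel) → -ivi → *vaivi*.

muov, vaivi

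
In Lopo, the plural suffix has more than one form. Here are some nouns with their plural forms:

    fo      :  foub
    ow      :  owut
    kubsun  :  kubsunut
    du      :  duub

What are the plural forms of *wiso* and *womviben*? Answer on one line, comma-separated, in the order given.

The pattern is consonant vs. vowel: -ut when the stem ends in a consonant (*ow*, *kubsun*); -ub when the stem ends in a vowel (*fo*, *du*).
*wiso*: final sound = /o/, a vowel → -ub → *wisoub*.
*womviben* — final sound /n/ (a consonant) → -ut → *womvibenut*.

wisoub, womvibenut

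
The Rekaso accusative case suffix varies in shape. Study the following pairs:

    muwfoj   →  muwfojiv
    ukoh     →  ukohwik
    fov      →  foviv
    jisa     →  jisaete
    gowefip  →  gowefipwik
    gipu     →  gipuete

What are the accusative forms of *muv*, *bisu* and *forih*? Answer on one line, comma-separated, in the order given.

The pattern is voicing of the final sound: -wik when the stem ends in a voiceless consonant (*ukoh*, *gowefip*); -iv when the stem ends in a voiced consonant (*muwfoj*, *fov*); -ete when the stem ends in a vowel (*jisa*, *gipu*).
Since the final sound of *muv* is /v/ (a voiced consonant), it takes -iv, giving *muviv*.
*bisu*: final sound = /u/, a vowel → -ete → *bisuete*.
The final sound of *forih* is /h/, which is a voiceless consonant, so the suffix is -wik, giving *forihwik*.

muviv, bisuete, forihwik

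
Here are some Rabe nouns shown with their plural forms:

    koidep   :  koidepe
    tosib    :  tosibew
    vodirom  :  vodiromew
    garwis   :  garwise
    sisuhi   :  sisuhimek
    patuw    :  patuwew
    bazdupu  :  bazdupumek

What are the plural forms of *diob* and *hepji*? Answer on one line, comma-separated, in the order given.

diobew, hepjimek

The suffix is conditioned by the final sound: -e when the stem ends in a voiceless consonant (*koidep*, *garwis*); -ew when the stem ends in a voiced consonant (*tosib*, *vodirom*, *patuw*); -mek when the stem ends in a vowel (*sisuhi*, *bazdupu*).
*diob*: final sound = /b/, a voiced consonant → -ew → *diobew*.
The final sound of *hepji* is /i/, which is a vowel, so the suffix is -mek, giving *hepjimek*.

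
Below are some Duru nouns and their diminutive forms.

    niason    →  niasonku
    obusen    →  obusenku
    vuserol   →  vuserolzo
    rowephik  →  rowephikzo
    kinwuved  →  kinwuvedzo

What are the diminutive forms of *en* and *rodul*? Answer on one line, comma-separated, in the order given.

The pattern is nasality of the final consonant: -ku when the stem ends in a nasal (*niason*, *obusen*); -zo when the stem ends in a non-nasal consonant (*vuserol*, *rowephik*, *kinwuved*).
*en* — final consonant /n/ (a nasal) → -ku → *enku*.
Since the final consonant of *rodul* is /l/ (non-nasal), it takes -zo, giving *rodulzo*.

enku, rodulzo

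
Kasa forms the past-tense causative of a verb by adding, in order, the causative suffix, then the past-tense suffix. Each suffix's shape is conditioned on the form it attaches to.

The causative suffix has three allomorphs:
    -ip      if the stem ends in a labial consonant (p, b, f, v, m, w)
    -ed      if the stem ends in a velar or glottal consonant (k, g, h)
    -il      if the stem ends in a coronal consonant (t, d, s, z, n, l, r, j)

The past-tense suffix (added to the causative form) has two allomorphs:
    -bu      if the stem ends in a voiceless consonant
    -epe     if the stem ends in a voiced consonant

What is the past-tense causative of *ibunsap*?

*ibunsap* — final consonant /p/ (labial) → -ip → *ibunsapip*.
The final consonant of the causative form *ibunsapip* is /p/, which is voiceless, so the past-tense suffix is -bu, giving *ibunsapipbu*.

ibunsapipbu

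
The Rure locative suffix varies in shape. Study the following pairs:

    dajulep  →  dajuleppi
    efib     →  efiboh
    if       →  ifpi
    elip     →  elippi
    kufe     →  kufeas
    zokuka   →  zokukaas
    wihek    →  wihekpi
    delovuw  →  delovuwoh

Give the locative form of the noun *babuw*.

The alternation tracks the final sound of the stem — -pi when the stem ends in a voiceless consonant (*dajulep*, *if*, *elip*, *wihek*); -oh when the stem ends in a voiced consonant (*efib*, *delovuw*); -as when the stem ends in a vowel (*kufe*, *zokuka*).
Since the final sound of *babuw* is /w/ (a voiced consonant), it takes -oh, giving *babuwoh*.

babuwoh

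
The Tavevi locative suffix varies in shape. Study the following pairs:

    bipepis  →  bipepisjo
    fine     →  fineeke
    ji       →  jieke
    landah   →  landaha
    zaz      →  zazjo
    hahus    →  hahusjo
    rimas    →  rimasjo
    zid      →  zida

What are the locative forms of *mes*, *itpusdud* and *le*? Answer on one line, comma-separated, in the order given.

mesjo, itpusduda, leeke

Looking at the final sound of each stem: -jo when the stem ends in a sibilant (*bipepis*, *zaz*, *hahus*, *rimas*); -a when the stem ends in a non-sibilant consonant (*landah*, *zid*); -eke when the stem ends in a vowel (*fine*, *ji*).
*mes*: final sound = /s/, a sibilant → -jo → *mesjo*.
Since the final sound of *itpusdud* is /d/ (a non-sibilant consonant), it takes -a, giving *itpusduda*.
*le*: final sound = /e/, a vowel → -eke → *leeke*.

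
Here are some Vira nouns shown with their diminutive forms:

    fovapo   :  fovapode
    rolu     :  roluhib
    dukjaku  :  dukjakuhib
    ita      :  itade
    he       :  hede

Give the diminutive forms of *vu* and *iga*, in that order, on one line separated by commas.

The alternation tracks the last vowel of the stem — -hib when the last vowel of the stem is a high vowel (*rolu*, *dukjaku*); -de when the last vowel of the stem is a non-high vowel (*fovapo*, *ita*, *he*).
Since the last vowel of *vu* is /u/ (a high vowel), it takes -hib, giving *vuhib*.
*iga*: last vowel = /a/, a non-high vowel → -de → *igade*.

vuhib, igade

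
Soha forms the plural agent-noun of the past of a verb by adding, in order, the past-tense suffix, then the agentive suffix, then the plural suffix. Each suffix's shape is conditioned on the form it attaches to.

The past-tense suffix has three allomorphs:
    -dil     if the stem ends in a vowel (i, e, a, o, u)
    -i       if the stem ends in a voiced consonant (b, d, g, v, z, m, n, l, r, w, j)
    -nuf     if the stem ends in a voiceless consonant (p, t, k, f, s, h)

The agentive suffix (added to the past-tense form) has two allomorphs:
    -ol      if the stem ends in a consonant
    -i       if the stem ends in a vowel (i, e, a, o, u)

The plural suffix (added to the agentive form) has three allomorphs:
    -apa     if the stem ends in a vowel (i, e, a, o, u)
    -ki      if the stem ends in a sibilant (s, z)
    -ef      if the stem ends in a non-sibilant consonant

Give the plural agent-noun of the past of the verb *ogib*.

The final sound of *ogib* is /b/, which is a voiced consonant, so the past-tense suffix is -i, giving *ogibi*.
Since the final sound of the past-tense form *ogibi* is /i/ (a vowel), it takes -i, giving *ogibii*.
Since the final sound of the agentive form *ogibii* is /i/ (a vowel), it takes -apa, giving *ogibiiapa*.

ogibiiapa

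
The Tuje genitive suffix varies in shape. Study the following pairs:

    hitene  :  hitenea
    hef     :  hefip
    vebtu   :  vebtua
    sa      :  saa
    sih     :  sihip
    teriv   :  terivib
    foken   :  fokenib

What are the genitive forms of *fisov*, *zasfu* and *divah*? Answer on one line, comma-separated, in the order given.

The pattern is voicing of the final sound: -ip when the stem ends in a voiceless consonant (*hef*, *sih*); -ib when the stem ends in a voiced consonant (*teriv*, *foken*); -a when the stem ends in a vowel (*hitene*, *vebtu*, *sa*).
*fisov* — final sound /v/ (a voiced consonant) → -ib → *fisovib*.
Since the final sound of *zasfu* is /u/ (a vowel), it takes -a, giving *zasfua*.
The final sound of *divah* is /h/, which is a voiceless consonant, so the suffix is -ip, giving *divahip*.

fisovib, zasfua, divahip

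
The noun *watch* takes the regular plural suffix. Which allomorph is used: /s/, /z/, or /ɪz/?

The stem *watch* ends in a sibilant (/s, z, ʃ, ʒ, tʃ, dʒ/).
The plural suffix surfaces as /ɪz/ after sibilants, /s/ after other voiceless consonants, and /z/ after other voiced sounds.
So the plural -s on *watch* is pronounced /ɪz/.

/ɪz/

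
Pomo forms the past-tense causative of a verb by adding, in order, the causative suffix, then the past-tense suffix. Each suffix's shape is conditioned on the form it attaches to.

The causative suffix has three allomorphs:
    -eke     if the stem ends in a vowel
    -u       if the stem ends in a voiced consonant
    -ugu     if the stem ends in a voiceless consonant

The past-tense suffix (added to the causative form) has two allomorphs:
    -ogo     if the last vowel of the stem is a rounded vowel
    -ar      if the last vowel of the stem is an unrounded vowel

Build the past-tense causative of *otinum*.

*otinum* — final sound /m/ (a voiced consonant) → -u → *otinumu*.
The last vowel of the causative form *otinumu* is /u/, which is a rounded vowel, so the past-tense suffix is -ogo, giving *otinumuogo*.

otinumuogo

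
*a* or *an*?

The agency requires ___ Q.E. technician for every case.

The indefinite article is chosen by the initial *sound* of the following word, not its spelling.
The initialism *Q.E.* is read letter by letter; the first letter, Q, is pronounced /kjuː/, which begins with a consonant sound.
So the article is *a*: The agency requires a Q.E. technician for every case.

a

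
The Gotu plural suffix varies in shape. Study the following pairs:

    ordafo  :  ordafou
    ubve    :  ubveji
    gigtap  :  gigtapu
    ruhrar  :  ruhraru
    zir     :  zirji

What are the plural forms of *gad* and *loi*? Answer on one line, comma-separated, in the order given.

The suffix is conditioned by the last vowel: -ji when the last vowel of the stem is a front vowel (*ubve*, *zir*); -u when the last vowel of the stem is a back vowel (*ordafo*, *gigtap*, *ruhrar*).
The last vowel of *gad* is /a/, which is a back vowel, so the suffix is -u, giving *gadu*.
*loi*: last vowel = /i/, a front vowel → -ji → *loiji*.

gadu, loiji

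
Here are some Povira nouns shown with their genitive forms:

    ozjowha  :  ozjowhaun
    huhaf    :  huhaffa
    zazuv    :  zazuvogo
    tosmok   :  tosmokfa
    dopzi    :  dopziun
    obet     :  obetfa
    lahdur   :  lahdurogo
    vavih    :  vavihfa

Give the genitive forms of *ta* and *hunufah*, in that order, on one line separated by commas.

The suffix is conditioned by the final sound: -fa when the stem ends in a voiceless consonant (*huhaf*, *tosmok*, *obet*, *vavih*); -ogo when the stem ends in a voiced consonant (*zazuv*, *lahdur*); -un when the stem ends in a vowel (*ozjowha*, *dopzi*).
*ta* — final sound /a/ (a vowel) → -un → *taun*.
Since the final sound of *hunufah* is /h/ (a voiceless consonant), it takes -fa, giving *hunufahfa*.

taun, hunufahfa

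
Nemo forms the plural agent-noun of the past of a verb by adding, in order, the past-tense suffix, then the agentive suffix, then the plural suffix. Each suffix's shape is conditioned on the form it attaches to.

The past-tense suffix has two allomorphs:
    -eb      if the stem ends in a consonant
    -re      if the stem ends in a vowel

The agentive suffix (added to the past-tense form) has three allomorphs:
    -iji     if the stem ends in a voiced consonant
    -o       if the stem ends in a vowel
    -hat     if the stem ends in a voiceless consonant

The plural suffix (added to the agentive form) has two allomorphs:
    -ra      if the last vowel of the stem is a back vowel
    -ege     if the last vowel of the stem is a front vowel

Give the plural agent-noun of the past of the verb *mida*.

*mida* — final sound /a/ (a vowel) → -re → *midare*.
The past-tense form *midare* — final sound /e/ (a vowel) → -o → *midareo*.
The agentive form *midareo* — last vowel /o/ (a back vowel) → -ra → *midareora*.

midareora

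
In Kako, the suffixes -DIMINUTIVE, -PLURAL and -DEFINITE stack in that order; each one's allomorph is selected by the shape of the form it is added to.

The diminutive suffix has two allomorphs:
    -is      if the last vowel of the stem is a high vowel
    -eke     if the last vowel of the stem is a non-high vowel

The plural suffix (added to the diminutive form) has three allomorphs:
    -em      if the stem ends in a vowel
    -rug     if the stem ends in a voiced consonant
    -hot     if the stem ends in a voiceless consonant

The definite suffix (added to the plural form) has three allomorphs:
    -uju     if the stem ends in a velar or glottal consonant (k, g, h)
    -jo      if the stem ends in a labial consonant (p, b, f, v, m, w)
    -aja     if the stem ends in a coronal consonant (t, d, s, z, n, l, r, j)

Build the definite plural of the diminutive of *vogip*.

*vogip*: last vowel = /i/, a high vowel → -is → *vogipis*.
The diminutive form *vogipis*: final sound = /s/, a voiceless consonant → -hot → *vogipishot*.
Since the final consonant of the plural form *vogipishot* is /t/ (coronal), it takes -aja, giving *vogipishotaja*.

vogipishotaja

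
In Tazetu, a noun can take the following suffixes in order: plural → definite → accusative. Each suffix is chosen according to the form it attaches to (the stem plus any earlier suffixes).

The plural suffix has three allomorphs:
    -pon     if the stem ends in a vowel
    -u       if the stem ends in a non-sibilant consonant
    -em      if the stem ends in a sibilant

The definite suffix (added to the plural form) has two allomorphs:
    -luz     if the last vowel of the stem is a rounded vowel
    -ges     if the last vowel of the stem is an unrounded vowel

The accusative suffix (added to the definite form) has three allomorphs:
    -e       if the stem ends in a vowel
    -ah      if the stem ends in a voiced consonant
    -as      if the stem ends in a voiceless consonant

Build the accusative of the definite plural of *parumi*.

parumiponluzah

Since the final sound of *parumi* is /i/ (a vowel), it takes -pon, giving *parumipon*.
The plural form *parumipon* — last vowel /o/ (a rounded vowel) → -luz → *parumiponluz*.
The definite form *parumiponluz*: final sound = /z/, a voiced consonant → -ah → *parumiponluzah*.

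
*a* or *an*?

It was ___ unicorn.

a

The indefinite article is chosen by the initial *sound* of the following word, not its spelling.
*unicorn* begins with the sound /juː/ (u pronounced /juː/) — a consonant sound.
So the article is *a*: It was a unicorn.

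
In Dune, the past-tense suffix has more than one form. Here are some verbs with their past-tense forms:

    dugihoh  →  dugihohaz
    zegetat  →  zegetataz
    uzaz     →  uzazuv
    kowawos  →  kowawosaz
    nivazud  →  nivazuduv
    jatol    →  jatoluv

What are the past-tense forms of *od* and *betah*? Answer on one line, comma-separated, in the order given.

The pattern is voicing of the final consonant: -az when the stem ends in a voiceless consonant (*dugihoh*, *zegetat*, *kowawos*); -uv when the stem ends in a voiced consonant (*uzaz*, *nivazud*, *jatol*).
*od* — final consonant /d/ (voiced) → -uv → *oduv*.
*betah* — final consonant /h/ (voiceless) → -az → *betahaz*.

oduv, betahaz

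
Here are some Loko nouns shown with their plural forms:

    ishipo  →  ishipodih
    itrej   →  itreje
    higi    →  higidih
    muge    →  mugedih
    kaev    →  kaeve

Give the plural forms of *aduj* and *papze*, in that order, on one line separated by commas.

aduje, papzedih

The pattern is consonant vs. vowel: -e when the stem ends in a consonant (*itrej*, *kaev*); -dih when the stem ends in a vowel (*ishipo*, *higi*, *muge*).
Since the final sound of *aduj* is /j/ (a consonant), it takes -e, giving *aduje*.
*papze*: final sound = /e/, a vowel → -dih → *papzedih*.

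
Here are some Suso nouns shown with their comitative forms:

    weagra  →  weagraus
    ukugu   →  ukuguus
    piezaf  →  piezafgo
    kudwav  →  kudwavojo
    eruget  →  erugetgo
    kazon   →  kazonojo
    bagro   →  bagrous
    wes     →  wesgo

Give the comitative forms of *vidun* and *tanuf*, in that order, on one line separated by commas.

The suffix is conditioned by the final sound: -go when the stem ends in a voiceless consonant (*piezaf*, *eruget*, *wes*); -ojo when the stem ends in a voiced consonant (*kudwav*, *kazon*); -us when the stem ends in a vowel (*weagra*, *ukugu*, *bagro*).
The final sound of *vidun* is /n/, which is a voiced consonant, so the suffix is -ojo, giving *vidunojo*.
The final sound of *tanuf* is /f/, which is a voiceless consonant, so the suffix is -go, giving *tanufgo*.

vidunojo, tanufgo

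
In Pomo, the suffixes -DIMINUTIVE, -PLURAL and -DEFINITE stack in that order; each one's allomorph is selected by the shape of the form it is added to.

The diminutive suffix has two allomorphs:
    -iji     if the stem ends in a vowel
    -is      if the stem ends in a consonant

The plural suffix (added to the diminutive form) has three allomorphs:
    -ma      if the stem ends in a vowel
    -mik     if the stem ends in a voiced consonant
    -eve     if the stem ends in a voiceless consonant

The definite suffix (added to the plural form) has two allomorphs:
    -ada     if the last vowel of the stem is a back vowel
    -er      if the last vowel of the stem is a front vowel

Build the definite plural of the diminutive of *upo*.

The final sound of *upo* is /o/, which is a vowel, so the diminutive suffix is -iji, giving *upoiji*.
Since the final sound of the diminutive form *upoiji* is /i/ (a vowel), it takes -ma, giving *upoijima*.
The plural form *upoijima* — last vowel /a/ (a back vowel) → -ada → *upoijimaada*.

upoijimaada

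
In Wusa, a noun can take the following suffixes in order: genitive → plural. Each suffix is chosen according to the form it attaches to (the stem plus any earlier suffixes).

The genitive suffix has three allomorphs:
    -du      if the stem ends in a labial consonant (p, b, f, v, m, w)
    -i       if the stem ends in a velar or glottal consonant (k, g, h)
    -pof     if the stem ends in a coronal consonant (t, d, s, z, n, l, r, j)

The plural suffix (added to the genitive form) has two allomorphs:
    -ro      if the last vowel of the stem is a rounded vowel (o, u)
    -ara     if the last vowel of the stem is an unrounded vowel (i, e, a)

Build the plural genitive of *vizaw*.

vizawduro

Since the final consonant of *vizaw* is /w/ (labial), it takes -du, giving *vizawdu*.
The genitive form *vizawdu* — last vowel /u/ (a rounded vowel) → -ro → *vizawduro*.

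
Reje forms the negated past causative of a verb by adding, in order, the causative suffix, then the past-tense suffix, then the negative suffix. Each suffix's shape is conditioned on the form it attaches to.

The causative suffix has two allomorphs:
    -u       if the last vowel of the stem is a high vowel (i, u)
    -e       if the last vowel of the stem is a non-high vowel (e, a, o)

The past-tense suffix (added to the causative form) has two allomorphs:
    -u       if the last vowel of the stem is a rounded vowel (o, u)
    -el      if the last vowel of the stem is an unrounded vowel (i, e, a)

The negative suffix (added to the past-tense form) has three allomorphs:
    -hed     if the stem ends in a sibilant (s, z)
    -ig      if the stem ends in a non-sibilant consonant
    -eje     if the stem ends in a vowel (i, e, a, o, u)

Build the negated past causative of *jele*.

The last vowel of *jele* is /e/, which is a non-high vowel, so the causative suffix is -e, giving *jelee*.
The last vowel of the causative form *jelee* is /e/, which is an unrounded vowel, so the past-tense suffix is -el, giving *jeleeel*.
Since the final sound of the past-tense form *jeleeel* is /l/ (a non-sibilant consonant), it takes -ig, giving *jeleeelig*.

jeleeelig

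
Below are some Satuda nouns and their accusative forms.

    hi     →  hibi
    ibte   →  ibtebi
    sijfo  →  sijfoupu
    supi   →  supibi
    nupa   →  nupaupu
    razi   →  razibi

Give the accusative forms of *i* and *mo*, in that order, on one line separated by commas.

The suffix is conditioned by the last vowel: -bi when the last vowel of the stem is a front vowel (*hi*, *ibte*, *supi*, *razi*); -upu when the last vowel of the stem is a back vowel (*sijfo*, *nupa*).
*i* — last vowel /i/ (a front vowel) → -bi → *ibi*.
*mo* — last vowel /o/ (a back vowel) → -upu → *moupu*.

ibi, moupu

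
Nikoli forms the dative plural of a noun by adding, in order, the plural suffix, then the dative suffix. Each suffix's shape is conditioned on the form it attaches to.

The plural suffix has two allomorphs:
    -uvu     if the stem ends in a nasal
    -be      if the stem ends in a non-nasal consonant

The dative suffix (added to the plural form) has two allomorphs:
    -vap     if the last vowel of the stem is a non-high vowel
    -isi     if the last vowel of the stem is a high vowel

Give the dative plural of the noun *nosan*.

Since the final consonant of *nosan* is /n/ (a nasal), it takes -uvu, giving *nosanuvu*.
The last vowel of the plural form *nosanuvu* is /u/, which is a high vowel, so the dative suffix is -isi, giving *nosanuvuisi*.

nosanuvuisi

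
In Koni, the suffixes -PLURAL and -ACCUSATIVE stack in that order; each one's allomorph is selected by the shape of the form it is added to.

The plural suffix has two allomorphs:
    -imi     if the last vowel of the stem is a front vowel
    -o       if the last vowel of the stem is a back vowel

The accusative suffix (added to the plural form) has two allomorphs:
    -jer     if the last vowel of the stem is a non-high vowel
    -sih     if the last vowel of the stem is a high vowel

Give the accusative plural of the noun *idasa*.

idasaojer

*idasa* — last vowel /a/ (a back vowel) → -o → *idasao*.
The plural form *idasao*: last vowel = /o/, a non-high vowel → -jer → *idasaojer*.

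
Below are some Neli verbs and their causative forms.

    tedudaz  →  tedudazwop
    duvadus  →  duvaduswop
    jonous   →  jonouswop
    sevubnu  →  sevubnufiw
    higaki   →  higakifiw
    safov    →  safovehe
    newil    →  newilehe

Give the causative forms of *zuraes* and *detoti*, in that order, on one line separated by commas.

The alternation tracks the final sound of the stem — -wop when the stem ends in a sibilant (*tedudaz*, *duvadus*, *jonous*); -ehe when the stem ends in a non-sibilant consonant (*safov*, *newil*); -fiw when the stem ends in a vowel (*sevubnu*, *higaki*).
The final sound of *zuraes* is /s/, which is a sibilant, so the suffix is -wop, giving *zuraeswop*.
Since the final sound of *detoti* is /i/ (a vowel), it takes -fiw, giving *detotifiw*.

zuraeswop, detotifiw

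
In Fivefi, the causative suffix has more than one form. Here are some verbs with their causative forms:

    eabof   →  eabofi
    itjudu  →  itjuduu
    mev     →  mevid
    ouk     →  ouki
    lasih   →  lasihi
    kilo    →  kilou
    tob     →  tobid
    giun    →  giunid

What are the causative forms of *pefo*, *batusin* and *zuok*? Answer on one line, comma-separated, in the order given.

pefou, batusinid, zuoki

The pattern is voicing of the final sound: -i when the stem ends in a voiceless consonant (*eabof*, *ouk*, *lasih*); -id when the stem ends in a voiced consonant (*mev*, *tob*, *giun*); -u when the stem ends in a vowel (*itjudu*, *kilo*).
The final sound of *pefo* is /o/, which is a vowel, so the suffix is -u, giving *pefou*.
The final sound of *batusin* is /n/, which is a voiced consonant, so the suffix is -id, giving *batusinid*.
*zuok* — final sound /k/ (a voiceless consonant) → -i → *zuoki*.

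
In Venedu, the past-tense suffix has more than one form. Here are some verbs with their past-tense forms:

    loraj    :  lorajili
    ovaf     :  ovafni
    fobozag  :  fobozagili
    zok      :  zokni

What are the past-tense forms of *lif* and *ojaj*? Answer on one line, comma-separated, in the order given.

lifni, ojajili

The suffix is conditioned by the final consonant: -ni when the stem ends in a voiceless consonant (*ovaf*, *zok*); -ili when the stem ends in a voiced consonant (*loraj*, *fobozag*).
*lif*: final consonant = /f/, voiceless → -ni → *lifni*.
Since the final consonant of *ojaj* is /j/ (voiced), it takes -ili, giving *ojajili*.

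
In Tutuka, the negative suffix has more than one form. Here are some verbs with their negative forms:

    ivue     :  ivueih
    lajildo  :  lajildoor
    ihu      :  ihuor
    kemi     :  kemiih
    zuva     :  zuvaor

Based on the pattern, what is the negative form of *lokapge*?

lokapgeih

The alternation tracks the last vowel of the stem — -ih when the last vowel of the stem is a front vowel (*ivue*, *kemi*); -or when the last vowel of the stem is a back vowel (*lajildo*, *ihu*, *zuva*).
*lokapge* — last vowel /e/ (a front vowel) → -ih → *lokapgeih*.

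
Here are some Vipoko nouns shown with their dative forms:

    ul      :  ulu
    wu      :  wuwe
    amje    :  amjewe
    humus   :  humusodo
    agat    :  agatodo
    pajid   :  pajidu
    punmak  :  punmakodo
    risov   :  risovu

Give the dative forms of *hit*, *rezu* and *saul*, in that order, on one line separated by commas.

hitodo, rezuwe, saulu

The suffix is conditioned by the final sound: -odo when the stem ends in a voiceless consonant (*humus*, *agat*, *punmak*); -u when the stem ends in a voiced consonant (*ul*, *pajid*, *risov*); -we when the stem ends in a vowel (*wu*, *amje*).
*hit* — final sound /t/ (a voiceless consonant) → -odo → *hitodo*.
Since the final sound of *rezu* is /u/ (a vowel), it takes -we, giving *rezuwe*.
*saul* — final sound /l/ (a voiced consonant) → -u → *saulu*.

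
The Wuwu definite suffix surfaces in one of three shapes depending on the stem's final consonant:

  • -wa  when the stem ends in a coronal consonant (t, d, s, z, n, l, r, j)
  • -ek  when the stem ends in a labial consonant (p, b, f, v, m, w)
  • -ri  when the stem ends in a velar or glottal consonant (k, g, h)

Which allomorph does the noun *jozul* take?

-wa

Since the final consonant of *jozul* is /l/ (coronal), it takes -wa.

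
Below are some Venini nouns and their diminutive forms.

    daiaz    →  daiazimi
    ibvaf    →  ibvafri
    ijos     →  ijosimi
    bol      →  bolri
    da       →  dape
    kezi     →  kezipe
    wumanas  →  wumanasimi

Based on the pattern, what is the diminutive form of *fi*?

The alternation tracks the final sound of the stem — -imi when the stem ends in a sibilant (*daiaz*, *ijos*, *wumanas*); -ri when the stem ends in a non-sibilant consonant (*ibvaf*, *bol*); -pe when the stem ends in a vowel (*da*, *kezi*).
*fi* — final sound /i/ (a vowel) → -pe → *fipe*.

fipe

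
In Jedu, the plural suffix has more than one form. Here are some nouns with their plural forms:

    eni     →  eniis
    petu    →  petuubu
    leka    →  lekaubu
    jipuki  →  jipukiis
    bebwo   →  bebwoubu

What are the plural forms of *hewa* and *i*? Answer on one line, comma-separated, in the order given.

The suffix is conditioned by the last vowel: -is when the last vowel of the stem is a front vowel (*eni*, *jipuki*); -ubu when the last vowel of the stem is a back vowel (*petu*, *leka*, *bebwo*).
Since the last vowel of *hewa* is /a/ (a back vowel), it takes -ubu, giving *hewaubu*.
Since the last vowel of *i* is /i/ (a front vowel), it takes -is, giving *iis*.

hewaubu, iis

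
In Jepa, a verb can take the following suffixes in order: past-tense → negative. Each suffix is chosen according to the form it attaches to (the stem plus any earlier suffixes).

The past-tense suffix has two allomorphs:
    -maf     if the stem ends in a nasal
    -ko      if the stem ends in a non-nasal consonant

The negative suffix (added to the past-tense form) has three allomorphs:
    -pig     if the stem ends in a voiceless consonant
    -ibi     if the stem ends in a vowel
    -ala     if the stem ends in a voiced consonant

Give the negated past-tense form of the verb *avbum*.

avbummafpig

*avbum* — final consonant /m/ (a nasal) → -maf → *avbummaf*.
The past-tense form *avbummaf*: final sound = /f/, a voiceless consonant → -pig → *avbummafpig*.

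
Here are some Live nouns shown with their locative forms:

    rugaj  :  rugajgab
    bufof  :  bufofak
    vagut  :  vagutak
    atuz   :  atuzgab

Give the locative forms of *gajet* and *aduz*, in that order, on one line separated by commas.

The pattern is voicing of the final consonant: -ak when the stem ends in a voiceless consonant (*bufof*, *vagut*); -gab when the stem ends in a voiced consonant (*rugaj*, *atuz*).
*gajet* — final consonant /t/ (voiceless) → -ak → *gajetak*.
*aduz* — final consonant /z/ (voiced) → -gab → *aduzgab*.

gajetak, aduzgab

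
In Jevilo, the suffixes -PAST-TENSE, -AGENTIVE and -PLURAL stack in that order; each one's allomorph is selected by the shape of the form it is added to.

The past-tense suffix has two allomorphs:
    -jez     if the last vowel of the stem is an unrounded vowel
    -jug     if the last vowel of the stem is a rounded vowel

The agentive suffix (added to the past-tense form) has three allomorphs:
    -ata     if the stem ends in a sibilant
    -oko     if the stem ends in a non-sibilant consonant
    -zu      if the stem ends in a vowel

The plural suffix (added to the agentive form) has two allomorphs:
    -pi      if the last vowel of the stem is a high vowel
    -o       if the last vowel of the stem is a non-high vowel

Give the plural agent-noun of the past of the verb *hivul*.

hivuljugokoo

Since the last vowel of *hivul* is /u/ (a rounded vowel), it takes -jug, giving *hivuljug*.
Since the final sound of the past-tense form *hivuljug* is /g/ (a non-sibilant consonant), it takes -oko, giving *hivuljugoko*.
Since the last vowel of the agentive form *hivuljugoko* is /o/ (a non-high vowel), it takes -o, giving *hivuljugokoo*.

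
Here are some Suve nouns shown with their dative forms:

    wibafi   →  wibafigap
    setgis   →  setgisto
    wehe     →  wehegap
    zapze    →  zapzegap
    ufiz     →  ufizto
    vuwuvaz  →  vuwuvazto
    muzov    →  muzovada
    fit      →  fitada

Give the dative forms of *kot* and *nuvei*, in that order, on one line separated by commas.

kotada, nuveigap

The alternation tracks the final sound of the stem — -to when the stem ends in a sibilant (*setgis*, *ufiz*, *vuwuvaz*); -ada when the stem ends in a non-sibilant consonant (*muzov*, *fit*); -gap when the stem ends in a vowel (*wibafi*, *wehe*, *zapze*).
The final sound of *kot* is /t/, which is a non-sibilant consonant, so the suffix is -ada, giving *kotada*.
*nuvei*: final sound = /i/, a vowel → -gap → *nuveigap*.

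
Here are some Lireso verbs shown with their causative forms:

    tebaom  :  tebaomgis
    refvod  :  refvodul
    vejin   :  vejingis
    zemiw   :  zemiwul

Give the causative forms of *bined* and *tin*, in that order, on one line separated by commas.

binedul, tingis

Looking at the final consonant of each stem: -gis when the stem ends in a nasal (*tebaom*, *vejin*); -ul when the stem ends in a non-nasal consonant (*refvod*, *zemiw*).
Since the final consonant of *bined* is /d/ (non-nasal), it takes -ul, giving *binedul*.
*tin* — final consonant /n/ (a nasal) → -gis → *tingis*.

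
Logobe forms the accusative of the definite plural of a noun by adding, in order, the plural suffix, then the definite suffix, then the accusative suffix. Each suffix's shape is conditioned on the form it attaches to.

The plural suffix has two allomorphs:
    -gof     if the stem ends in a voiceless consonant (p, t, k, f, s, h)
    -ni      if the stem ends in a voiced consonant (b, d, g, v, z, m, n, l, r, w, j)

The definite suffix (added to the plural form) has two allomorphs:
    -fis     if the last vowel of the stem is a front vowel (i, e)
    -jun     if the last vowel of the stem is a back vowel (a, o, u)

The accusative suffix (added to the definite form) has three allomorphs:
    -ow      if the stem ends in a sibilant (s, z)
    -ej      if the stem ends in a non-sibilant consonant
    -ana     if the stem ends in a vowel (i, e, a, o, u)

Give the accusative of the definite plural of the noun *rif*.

The final consonant of *rif* is /f/, which is voiceless, so the plural suffix is -gof, giving *rifgof*.
The plural form *rifgof*: last vowel = /o/, a back vowel → -jun → *rifgofjun*.
The final sound of the definite form *rifgofjun* is /n/, which is a non-sibilant consonant, so the accusative suffix is -ej, giving *rifgofjunej*.

rifgofjunej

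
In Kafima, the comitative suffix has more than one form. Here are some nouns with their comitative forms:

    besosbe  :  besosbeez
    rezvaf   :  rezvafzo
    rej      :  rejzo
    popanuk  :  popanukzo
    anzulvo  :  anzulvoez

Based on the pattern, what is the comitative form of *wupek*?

The pattern is consonant vs. vowel: -zo when the stem ends in a consonant (*rezvaf*, *rej*, *popanuk*); -ez when the stem ends in a vowel (*besosbe*, *anzulvo*).
The final sound of *wupek* is /k/, which is a consonant, so the suffix is -zo, giving *wupekzo*.

wupekzo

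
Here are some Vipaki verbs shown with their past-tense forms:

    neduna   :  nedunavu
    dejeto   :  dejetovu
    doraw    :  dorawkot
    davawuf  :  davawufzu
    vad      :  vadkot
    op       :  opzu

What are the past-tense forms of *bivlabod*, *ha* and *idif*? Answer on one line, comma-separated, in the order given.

The suffix is conditioned by the final sound: -zu when the stem ends in a voiceless consonant (*davawuf*, *op*); -kot when the stem ends in a voiced consonant (*doraw*, *vad*); -vu when the stem ends in a vowel (*neduna*, *dejeto*).
*bivlabod* — final sound /d/ (a voiced consonant) → -kot → *bivlabodkot*.
Since the final sound of *ha* is /a/ (a vowel), it takes -vu, giving *havu*.
Since the final sound of *idif* is /f/ (a voiceless consonant), it takes -zu, giving *idifzu*.

bivlabodkot, havu, idifzu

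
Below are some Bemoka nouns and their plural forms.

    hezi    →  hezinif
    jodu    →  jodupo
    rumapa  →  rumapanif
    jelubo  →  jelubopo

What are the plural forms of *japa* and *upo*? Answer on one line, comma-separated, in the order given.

The pattern is rounding harmony: -po when the last vowel of the stem is a rounded vowel (*jodu*, *jelubo*); -nif when the last vowel of the stem is an unrounded vowel (*hezi*, *rumapa*).
*japa* — last vowel /a/ (an unrounded vowel) → -nif → *japanif*.
Since the last vowel of *upo* is /o/ (a rounded vowel), it takes -po, giving *upopo*.

japanif, upopo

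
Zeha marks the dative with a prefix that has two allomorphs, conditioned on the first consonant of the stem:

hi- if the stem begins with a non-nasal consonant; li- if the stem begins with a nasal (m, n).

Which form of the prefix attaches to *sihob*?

hi-

The first consonant of *sihob* is /s/, which is non-nasal, so the prefix is hi-.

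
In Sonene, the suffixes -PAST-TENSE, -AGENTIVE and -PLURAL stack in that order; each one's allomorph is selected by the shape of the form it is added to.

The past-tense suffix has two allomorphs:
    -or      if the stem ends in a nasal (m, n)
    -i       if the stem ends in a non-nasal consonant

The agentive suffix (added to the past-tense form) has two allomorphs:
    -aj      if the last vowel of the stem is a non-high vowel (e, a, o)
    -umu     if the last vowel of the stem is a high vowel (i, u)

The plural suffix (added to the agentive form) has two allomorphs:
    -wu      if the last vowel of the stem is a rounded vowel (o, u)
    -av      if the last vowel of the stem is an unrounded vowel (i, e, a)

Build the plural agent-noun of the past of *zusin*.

zusinorajav

*zusin*: final consonant = /n/, a nasal → -or → *zusinor*.
The past-tense form *zusinor* — last vowel /o/ (a non-high vowel) → -aj → *zusinoraj*.
The agentive form *zusinoraj*: last vowel = /a/, an unrounded vowel → -av → *zusinorajav*.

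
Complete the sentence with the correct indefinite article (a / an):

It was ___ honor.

The indefinite article is chosen by the initial *sound* of the following word, not its spelling.
*honor* begins with the sound /ɒ/ (silent h) — a vowel sound.
So the article is *an*: It was an honor.

an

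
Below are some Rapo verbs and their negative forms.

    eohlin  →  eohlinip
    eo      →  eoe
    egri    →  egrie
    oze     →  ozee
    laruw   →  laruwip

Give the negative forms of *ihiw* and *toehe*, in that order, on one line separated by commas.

The pattern is consonant vs. vowel: -ip when the stem ends in a consonant (*eohlin*, *laruw*); -e when the stem ends in a vowel (*eo*, *egri*, *oze*).
*ihiw* — final sound /w/ (a consonant) → -ip → *ihiwip*.
*toehe*: final sound = /e/, a vowel → -e → *toehee*.

ihiwip, toehee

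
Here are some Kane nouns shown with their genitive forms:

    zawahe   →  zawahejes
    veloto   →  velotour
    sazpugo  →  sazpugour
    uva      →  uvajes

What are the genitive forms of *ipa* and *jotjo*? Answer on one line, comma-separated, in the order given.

ipajes, jotjour

The suffix is conditioned by the last vowel: -ur when the last vowel of the stem is a rounded vowel (*veloto*, *sazpugo*); -jes when the last vowel of the stem is an unrounded vowel (*zawahe*, *uva*).
Since the last vowel of *ipa* is /a/ (an unrounded vowel), it takes -jes, giving *ipajes*.
The last vowel of *jotjo* is /o/, which is a rounded vowel, so the suffix is -ur, giving *jotjour*.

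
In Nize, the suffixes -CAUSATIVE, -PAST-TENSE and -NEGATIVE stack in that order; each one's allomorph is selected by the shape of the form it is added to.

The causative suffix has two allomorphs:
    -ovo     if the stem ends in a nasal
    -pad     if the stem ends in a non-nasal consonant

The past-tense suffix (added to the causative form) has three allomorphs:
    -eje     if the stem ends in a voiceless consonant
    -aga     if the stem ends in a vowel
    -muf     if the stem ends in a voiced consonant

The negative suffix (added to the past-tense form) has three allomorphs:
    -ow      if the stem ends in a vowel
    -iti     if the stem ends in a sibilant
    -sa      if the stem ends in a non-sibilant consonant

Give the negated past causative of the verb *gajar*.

gajarpadmufsa

*gajar*: final consonant = /r/, non-nasal → -pad → *gajarpad*.
The final sound of the causative form *gajarpad* is /d/, which is a voiced consonant, so the past-tense suffix is -muf, giving *gajarpadmuf*.
Since the final sound of the past-tense form *gajarpadmuf* is /f/ (a non-sibilant consonant), it takes -sa, giving *gajarpadmufsa*.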